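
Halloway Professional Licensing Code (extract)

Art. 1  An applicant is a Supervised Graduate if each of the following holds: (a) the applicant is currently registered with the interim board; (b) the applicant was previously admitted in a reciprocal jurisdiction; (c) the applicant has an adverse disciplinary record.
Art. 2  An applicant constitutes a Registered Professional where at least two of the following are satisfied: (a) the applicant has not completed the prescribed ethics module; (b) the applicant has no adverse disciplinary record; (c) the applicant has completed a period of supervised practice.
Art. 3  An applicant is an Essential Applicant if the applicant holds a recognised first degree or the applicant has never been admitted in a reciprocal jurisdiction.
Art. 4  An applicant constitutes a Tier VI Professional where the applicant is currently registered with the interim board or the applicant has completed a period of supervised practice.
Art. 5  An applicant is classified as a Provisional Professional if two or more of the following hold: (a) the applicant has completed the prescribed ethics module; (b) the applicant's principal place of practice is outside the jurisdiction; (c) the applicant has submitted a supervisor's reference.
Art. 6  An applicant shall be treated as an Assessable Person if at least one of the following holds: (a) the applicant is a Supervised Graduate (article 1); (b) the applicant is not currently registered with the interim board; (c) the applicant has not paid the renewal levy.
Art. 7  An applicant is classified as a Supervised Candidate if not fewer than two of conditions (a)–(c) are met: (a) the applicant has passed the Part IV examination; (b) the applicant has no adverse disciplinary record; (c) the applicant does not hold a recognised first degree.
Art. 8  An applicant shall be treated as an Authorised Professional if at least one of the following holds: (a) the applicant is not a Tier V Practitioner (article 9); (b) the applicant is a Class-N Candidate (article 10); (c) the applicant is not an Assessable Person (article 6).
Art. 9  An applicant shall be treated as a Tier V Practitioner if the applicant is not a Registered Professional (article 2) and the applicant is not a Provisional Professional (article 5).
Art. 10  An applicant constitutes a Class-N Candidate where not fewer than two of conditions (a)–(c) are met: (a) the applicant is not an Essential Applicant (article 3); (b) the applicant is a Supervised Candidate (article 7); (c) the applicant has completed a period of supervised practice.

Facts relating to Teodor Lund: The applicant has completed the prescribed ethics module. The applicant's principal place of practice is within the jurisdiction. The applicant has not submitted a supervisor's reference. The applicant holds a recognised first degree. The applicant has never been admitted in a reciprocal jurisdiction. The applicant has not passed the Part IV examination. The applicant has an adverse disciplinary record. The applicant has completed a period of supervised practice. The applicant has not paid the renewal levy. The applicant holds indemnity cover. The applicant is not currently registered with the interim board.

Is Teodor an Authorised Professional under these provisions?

article 2 — Registered Professional: the applicant has not completed the prescribed ethics module? no; the applicant has no adverse disciplinary record? no; the applicant has completed a period of supervised practice? yes — 1 of 3 hold (need ≥2) → not satisfied.
article 5 — Provisional Professional: the applicant has completed the prescribed ethics module? yes; the applicant's principal place of practice is outside the jurisdiction? no; the applicant has submitted a supervisor's reference? no — 1 of 3 hold (need ≥2) → not satisfied.
article 9 — Tier V Practitioner: [not a Registered Professional (article 2)? yes] AND [not a Provisional Professional (article 5)? yes] → satisfied.
article 3 — Essential Applicant: [the applicant holds a recognised first degree? yes] OR [the applicant has never been admitted in a reciprocal jurisdiction? yes] → satisfied.
article 7 — Supervised Candidate: the applicant has passed the Part IV examination? no; the applicant has no adverse disciplinary record? no; the applicant does not hold a recognised first degree? no — 0 of 3 hold (need ≥2) → not satisfied.
article 10 — Class-N Candidate: not an Essential Applicant (article 3)? no; Supervised Candidate (article 7)? no; the applicant has completed a period of supervised practice? yes — 1 of 3 hold (need ≥2) → not satisfied.
article 1 — Supervised Graduate: [the applicant is currently registered with the interim board? no] AND [the applicant was previously admitted in a reciprocal jurisdiction? no] AND [the applicant has an adverse disciplinary record? yes] → not satisfied.
article 6 — Assessable Person: [Supervised Graduate (article 1)? no] OR [the applicant is not currently registered with the interim board? yes] OR [the applicant has not paid the renewal levy? yes] → satisfied.
article 8 — Authorised Professional: [not a Tier V Practitioner (article 9)? no] OR [Class-N Candidate (article 10)? no] OR [not an Assessable Person (article 6)? no] → not satisfied.

No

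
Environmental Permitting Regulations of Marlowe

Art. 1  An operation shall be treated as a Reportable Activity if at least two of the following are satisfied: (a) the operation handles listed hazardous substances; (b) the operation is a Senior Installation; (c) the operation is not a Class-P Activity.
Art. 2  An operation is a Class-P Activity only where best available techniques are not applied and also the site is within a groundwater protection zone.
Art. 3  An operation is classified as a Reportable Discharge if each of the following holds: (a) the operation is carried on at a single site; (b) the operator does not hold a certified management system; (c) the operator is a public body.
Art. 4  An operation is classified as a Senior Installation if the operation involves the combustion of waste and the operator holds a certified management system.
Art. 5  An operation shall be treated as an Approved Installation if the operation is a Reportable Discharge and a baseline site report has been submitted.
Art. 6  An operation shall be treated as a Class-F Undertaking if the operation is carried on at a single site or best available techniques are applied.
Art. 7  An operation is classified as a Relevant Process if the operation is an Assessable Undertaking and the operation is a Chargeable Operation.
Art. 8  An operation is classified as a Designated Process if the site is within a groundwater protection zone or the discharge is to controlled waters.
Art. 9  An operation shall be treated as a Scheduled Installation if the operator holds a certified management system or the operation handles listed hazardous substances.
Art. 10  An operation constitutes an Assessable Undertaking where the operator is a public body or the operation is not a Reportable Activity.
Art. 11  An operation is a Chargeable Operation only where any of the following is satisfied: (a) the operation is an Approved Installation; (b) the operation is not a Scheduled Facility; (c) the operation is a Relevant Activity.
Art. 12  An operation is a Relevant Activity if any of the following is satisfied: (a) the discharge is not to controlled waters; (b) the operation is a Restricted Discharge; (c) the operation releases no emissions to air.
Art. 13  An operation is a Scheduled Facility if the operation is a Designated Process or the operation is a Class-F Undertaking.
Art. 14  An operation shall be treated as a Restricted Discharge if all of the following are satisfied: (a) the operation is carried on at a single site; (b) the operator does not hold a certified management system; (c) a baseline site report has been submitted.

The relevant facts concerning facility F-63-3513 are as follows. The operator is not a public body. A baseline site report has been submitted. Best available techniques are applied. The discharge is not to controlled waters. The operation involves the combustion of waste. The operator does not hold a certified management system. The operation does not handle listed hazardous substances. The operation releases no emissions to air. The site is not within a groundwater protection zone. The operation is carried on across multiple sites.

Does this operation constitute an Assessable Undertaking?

Yes

Under article 4: the operation involves the combustion of waste? yes; and the operator holds a certified management system? no. So the operation is not a Senior Installation.
Under article 2: best available techniques are not applied? no; and the site is within a groundwater protection zone? no. So the operation is not a Class-P Activity.
Under article 1: the operation handles listed hazardous substances? no; Senior Installation (article 4)? no; not a Class-P Activity (article 2)? yes — 1 of 3 hold (need ≥2) → not satisfied.
Under article 10: the operator is a public body? no; or not a Reportable Activity (article 1)? yes. So the operation is an Assessable Undertaking.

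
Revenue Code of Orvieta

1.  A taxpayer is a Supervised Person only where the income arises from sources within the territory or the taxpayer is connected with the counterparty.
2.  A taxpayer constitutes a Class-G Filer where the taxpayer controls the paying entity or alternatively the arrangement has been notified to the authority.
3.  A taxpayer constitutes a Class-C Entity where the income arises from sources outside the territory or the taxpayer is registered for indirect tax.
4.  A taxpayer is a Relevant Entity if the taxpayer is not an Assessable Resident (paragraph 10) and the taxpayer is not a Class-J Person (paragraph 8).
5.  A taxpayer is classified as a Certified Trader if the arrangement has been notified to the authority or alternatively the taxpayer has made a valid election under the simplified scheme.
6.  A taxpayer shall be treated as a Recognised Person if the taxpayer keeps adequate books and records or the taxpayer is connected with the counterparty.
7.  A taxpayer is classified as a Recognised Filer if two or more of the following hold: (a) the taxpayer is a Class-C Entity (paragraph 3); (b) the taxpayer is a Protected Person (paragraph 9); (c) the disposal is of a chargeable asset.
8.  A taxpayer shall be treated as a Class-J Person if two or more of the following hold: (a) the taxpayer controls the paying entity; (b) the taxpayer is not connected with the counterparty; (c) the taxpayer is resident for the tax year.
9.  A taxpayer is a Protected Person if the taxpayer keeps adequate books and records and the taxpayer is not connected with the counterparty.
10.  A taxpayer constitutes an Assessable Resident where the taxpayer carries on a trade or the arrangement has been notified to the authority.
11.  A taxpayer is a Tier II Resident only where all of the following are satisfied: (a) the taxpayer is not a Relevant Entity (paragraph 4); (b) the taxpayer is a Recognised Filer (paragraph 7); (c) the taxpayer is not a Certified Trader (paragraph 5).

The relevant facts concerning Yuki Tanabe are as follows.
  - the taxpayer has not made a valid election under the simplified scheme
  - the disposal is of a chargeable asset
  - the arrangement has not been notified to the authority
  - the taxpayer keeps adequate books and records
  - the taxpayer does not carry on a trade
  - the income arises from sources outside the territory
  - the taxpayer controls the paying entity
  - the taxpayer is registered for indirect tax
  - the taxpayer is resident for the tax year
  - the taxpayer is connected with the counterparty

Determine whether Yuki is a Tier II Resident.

paragraph 10 — Assessable Resident: [the taxpayer carries on a trade? no] OR [the arrangement has been notified to the authority? no] → not satisfied.
paragraph 8 — Class-J Person: the taxpayer controls the paying entity? yes; the taxpayer is not connected with the counterparty? no; the taxpayer is resident for the tax year? yes — 2 of 3 hold (need ≥2) → satisfied.
paragraph 4 — Relevant Entity: [not an Assessable Resident (paragraph 10)? yes] AND [not a Class-J Person (paragraph 8)? no] → not satisfied.
paragraph 3 — Class-C Entity: [the income arises from sources outside the territory? yes] OR [the taxpayer is registered for indirect tax? yes] → satisfied.
paragraph 9 — Protected Person: [the taxpayer keeps adequate books and records? yes] AND [the taxpayer is not connected with the counterparty? no] → not satisfied.
paragraph 7 — Recognised Filer: Class-C Entity (paragraph 3)? yes; Protected Person (paragraph 9)? no; the disposal is of a chargeable asset? yes — 2 of 3 hold (need ≥2) → satisfied.
paragraph 5 — Certified Trader: [the arrangement has been notified to the authority? no] OR [the taxpayer has made a valid election under the simplified scheme? no] → not satisfied.
paragraph 11 — Tier II Resident: [not a Relevant Entity (paragraph 4)? yes] AND [Recognised Filer (paragraph 7)? yes] AND [not a Certified Trader (paragraph 5)? yes] → satisfied.

Yes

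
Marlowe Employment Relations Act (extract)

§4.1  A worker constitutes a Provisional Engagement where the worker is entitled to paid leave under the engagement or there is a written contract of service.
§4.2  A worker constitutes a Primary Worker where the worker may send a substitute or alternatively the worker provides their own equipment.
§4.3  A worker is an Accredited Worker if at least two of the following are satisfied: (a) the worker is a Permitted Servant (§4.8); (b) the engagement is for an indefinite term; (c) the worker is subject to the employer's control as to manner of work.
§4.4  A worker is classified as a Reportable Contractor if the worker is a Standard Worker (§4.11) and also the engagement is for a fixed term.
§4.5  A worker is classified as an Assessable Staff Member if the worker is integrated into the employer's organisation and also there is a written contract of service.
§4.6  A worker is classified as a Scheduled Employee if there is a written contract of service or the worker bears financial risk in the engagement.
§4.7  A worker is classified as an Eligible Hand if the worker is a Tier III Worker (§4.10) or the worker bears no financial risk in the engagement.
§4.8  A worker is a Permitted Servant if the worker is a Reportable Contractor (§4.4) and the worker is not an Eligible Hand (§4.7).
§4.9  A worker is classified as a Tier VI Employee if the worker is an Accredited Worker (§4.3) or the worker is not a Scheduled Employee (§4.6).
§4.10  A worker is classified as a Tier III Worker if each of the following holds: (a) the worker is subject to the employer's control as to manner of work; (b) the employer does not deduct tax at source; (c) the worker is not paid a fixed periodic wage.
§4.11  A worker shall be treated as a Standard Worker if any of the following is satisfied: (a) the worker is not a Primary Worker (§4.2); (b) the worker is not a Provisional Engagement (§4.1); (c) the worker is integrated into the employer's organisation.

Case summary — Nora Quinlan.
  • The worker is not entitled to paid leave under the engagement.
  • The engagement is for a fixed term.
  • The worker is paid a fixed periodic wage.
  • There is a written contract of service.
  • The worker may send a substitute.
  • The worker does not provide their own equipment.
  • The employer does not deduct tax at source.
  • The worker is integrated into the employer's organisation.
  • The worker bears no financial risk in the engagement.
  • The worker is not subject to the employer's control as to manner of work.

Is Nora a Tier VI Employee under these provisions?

No

§4.2 — Primary Worker: [the worker may send a substitute? yes] OR [the worker provides their own equipment? no] → satisfied.
§4.1 — Provisional Engagement: [the worker is entitled to paid leave under the engagement? no] OR [there is a written contract of service? yes] → satisfied.
§4.11 — Standard Worker: [not a Primary Worker (§4.2)? no] OR [not a Provisional Engagement (§4.1)? no] OR [the worker is integrated into the employer's organisation? yes] → satisfied.
§4.4 — Reportable Contractor: [Standard Worker (§4.11)? yes] AND [the engagement is for a fixed term? yes] → satisfied.
§4.10 — Tier III Worker: [the worker is subject to the employer's control as to manner of work? no] AND [the employer does not deduct tax at source? yes] AND [the worker is not paid a fixed periodic wage? no] → not satisfied.
§4.7 — Eligible Hand: [Tier III Worker (§4.10)? no] OR [the worker bears no financial risk in the engagement? yes] → satisfied.
§4.8 — Permitted Servant: [Reportable Contractor (§4.4)? yes] AND [not an Eligible Hand (§4.7)? no] → not satisfied.
§4.3 — Accredited Worker: Permitted Servant (§4.8)? no; the engagement is for an indefinite term? no; the worker is subject to the employer's control as to manner of work? no — 0 of 3 hold (need ≥2) → not satisfied.
§4.6 — Scheduled Employee: [there is a written contract of service? yes] OR [the worker bears financial risk in the engagement? no] → satisfied.
§4.9 — Tier VI Employee: [Accredited Worker (§4.3)? no] OR [not a Scheduled Employee (§4.6)? no] → not satisfied.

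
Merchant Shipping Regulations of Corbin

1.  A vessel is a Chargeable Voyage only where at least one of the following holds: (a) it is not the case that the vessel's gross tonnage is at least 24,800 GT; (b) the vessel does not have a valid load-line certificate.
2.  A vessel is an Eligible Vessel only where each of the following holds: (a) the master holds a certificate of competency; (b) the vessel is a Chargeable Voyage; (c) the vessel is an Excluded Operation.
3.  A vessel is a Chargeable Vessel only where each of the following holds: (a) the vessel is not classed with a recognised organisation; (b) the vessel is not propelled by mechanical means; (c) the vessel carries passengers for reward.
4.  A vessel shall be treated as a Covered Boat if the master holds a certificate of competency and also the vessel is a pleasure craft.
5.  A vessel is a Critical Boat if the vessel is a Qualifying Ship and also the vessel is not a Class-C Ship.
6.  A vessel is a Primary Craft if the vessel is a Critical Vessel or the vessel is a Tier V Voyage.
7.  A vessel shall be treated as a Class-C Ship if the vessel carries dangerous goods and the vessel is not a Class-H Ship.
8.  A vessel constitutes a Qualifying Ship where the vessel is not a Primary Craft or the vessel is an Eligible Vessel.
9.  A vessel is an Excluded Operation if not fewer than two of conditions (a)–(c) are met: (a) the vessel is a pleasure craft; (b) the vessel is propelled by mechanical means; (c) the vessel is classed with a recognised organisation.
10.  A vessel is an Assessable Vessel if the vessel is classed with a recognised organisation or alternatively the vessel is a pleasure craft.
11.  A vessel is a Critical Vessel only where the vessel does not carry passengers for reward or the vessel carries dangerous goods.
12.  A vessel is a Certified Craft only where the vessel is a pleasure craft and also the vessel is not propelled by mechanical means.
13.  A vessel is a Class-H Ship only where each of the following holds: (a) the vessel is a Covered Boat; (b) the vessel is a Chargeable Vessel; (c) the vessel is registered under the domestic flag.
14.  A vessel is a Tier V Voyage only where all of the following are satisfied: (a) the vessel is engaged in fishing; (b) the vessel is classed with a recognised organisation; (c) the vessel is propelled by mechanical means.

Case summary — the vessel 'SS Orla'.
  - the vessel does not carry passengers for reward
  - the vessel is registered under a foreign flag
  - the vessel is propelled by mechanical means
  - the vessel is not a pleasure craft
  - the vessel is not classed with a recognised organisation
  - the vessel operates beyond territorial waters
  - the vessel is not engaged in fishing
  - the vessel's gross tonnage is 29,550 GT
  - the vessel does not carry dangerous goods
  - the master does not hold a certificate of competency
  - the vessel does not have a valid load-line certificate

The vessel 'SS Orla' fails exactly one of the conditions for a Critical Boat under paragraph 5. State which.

Qualifying Ship

Under paragraph 11: the vessel does not carry passengers for reward? yes; or the vessel carries dangerous goods? no. So the vessel is a Critical Vessel.
Under paragraph 14: the vessel is engaged in fishing? no; and the vessel is classed with a recognised organisation? no; and the vessel is propelled by mechanical means? yes. So the vessel is not a Tier V Voyage.
Under paragraph 6: Critical Vessel (paragraph 11)? yes; or Tier V Voyage (paragraph 14)? no. So the vessel is a Primary Craft.
Under paragraph 1: vessel's gross tonnage: 29,550 GT ≥ 24,800 GT? yes, so negated condition no; or the vessel does not have a valid load-line certificate? yes. So the vessel is a Chargeable Voyage.
Under paragraph 9: the vessel is a pleasure craft? no; the vessel is propelled by mechanical means? yes; the vessel is classed with a recognised organisation? no — 1 of 3 hold (need ≥2) → not satisfied.
Under paragraph 2: the master holds a certificate of competency? no; and Chargeable Voyage (paragraph 1)? yes; and Excluded Operation (paragraph 9)? no. So the vessel is not an Eligible Vessel.
Under paragraph 8: not a Primary Craft (paragraph 6)? no; or Eligible Vessel (paragraph 2)? no. So the vessel is not a Qualifying Ship.
Under paragraph 4: the master holds a certificate of competency? no; and the vessel is a pleasure craft? no. So the vessel is not a Covered Boat.
Under paragraph 3: the vessel is not classed with a recognised organisation? yes; and the vessel is not propelled by mechanical means? no; and the vessel carries passengers for reward? no. So the vessel is not a Chargeable Vessel.
Under paragraph 13: Covered Boat (paragraph 4)? no; and Chargeable Vessel (paragraph 3)? no; and the vessel is registered under the domestic flag? no. So the vessel is not a Class-H Ship.
Under paragraph 7: the vessel carries dangerous goods? no; and not a Class-H Ship (paragraph 13)? yes. So the vessel is not a Class-C Ship.
Under paragraph 5: Qualifying Ship (paragraph 8)? no; and not a Class-C Ship (paragraph 7)? yes. So the vessel is not a Critical Boat.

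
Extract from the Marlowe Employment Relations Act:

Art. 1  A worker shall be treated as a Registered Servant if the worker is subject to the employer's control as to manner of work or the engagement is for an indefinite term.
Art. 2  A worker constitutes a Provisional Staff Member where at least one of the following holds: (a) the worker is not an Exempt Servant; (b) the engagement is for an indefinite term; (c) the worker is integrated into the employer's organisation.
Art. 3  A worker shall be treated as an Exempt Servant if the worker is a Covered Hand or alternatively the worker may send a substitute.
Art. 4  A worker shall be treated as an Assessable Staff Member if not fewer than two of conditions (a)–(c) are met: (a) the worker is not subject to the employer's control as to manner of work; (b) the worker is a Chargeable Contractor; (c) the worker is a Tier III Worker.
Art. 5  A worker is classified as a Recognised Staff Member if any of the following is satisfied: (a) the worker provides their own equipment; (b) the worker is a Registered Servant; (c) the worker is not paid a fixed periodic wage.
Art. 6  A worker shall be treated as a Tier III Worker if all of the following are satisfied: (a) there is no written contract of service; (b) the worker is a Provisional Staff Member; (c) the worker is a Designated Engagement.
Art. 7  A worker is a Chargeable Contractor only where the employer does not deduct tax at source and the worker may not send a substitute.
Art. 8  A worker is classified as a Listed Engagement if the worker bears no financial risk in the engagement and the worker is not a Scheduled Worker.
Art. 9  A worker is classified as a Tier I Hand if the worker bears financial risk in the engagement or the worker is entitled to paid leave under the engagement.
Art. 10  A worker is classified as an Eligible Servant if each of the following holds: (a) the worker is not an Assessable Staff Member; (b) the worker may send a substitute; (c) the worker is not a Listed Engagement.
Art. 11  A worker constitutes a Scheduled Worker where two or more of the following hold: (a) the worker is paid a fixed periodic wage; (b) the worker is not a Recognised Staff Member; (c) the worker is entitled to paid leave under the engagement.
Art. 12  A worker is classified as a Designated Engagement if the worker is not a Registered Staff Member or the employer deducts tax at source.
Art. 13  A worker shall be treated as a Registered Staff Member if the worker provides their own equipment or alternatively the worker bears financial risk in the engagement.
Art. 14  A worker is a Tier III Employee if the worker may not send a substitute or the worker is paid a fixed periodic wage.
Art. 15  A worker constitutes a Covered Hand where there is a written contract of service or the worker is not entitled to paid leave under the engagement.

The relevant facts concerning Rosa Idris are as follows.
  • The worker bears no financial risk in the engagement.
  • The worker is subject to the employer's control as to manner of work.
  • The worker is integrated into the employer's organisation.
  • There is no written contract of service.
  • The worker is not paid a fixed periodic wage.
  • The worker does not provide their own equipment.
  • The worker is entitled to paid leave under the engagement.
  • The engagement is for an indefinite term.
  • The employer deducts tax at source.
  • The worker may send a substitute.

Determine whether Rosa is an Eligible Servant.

No

article 7 — Chargeable Contractor: [the employer does not deduct tax at source? no] AND [the worker may not send a substitute? no] → not satisfied.
article 15 — Covered Hand: [there is a written contract of service? no] OR [the worker is not entitled to paid leave under the engagement? no] → not satisfied.
article 3 — Exempt Servant: [Covered Hand (article 15)? no] OR [the worker may send a substitute? yes] → satisfied.
article 2 — Provisional Staff Member: [not an Exempt Servant (article 3)? no] OR [the engagement is for an indefinite term? yes] OR [the worker is integrated into the employer's organisation? yes] → satisfied.
article 13 — Registered Staff Member: [the worker provides their own equipment? no] OR [the worker bears financial risk in the engagement? no] → not satisfied.
article 12 — Designated Engagement: [not a Registered Staff Member (article 13)? yes] OR [the employer deducts tax at source? yes] → satisfied.
article 6 — Tier III Worker: [there is no written contract of service? yes] AND [Provisional Staff Member (article 2)? yes] AND [Designated Engagement (article 12)? yes] → satisfied.
article 4 — Assessable Staff Member: the worker is not subject to the employer's control as to manner of work? no; Chargeable Contractor (article 7)? no; Tier III Worker (article 6)? yes — 1 of 3 hold (need ≥2) → not satisfied.
article 1 — Registered Servant: [the worker is subject to the employer's control as to manner of work? yes] OR [the engagement is for an indefinite term? yes] → satisfied.
article 5 — Recognised Staff Member: [the worker provides their own equipment? no] OR [Registered Servant (article 1)? yes] OR [the worker is not paid a fixed periodic wage? yes] → satisfied.
article 11 — Scheduled Worker: the worker is paid a fixed periodic wage? no; not a Recognised Staff Member (article 5)? no; the worker is entitled to paid leave under the engagement? yes — 1 of 3 hold (need ≥2) → not satisfied.
article 8 — Listed Engagement: [the worker bears no financial risk in the engagement? yes] AND [not a Scheduled Worker (article 11)? yes] → satisfied.
article 10 — Eligible Servant: [not an Assessable Staff Member (article 4)? yes] AND [the worker may send a substitute? yes] AND [not a Listed Engagement (article 8)? no] → not satisfied.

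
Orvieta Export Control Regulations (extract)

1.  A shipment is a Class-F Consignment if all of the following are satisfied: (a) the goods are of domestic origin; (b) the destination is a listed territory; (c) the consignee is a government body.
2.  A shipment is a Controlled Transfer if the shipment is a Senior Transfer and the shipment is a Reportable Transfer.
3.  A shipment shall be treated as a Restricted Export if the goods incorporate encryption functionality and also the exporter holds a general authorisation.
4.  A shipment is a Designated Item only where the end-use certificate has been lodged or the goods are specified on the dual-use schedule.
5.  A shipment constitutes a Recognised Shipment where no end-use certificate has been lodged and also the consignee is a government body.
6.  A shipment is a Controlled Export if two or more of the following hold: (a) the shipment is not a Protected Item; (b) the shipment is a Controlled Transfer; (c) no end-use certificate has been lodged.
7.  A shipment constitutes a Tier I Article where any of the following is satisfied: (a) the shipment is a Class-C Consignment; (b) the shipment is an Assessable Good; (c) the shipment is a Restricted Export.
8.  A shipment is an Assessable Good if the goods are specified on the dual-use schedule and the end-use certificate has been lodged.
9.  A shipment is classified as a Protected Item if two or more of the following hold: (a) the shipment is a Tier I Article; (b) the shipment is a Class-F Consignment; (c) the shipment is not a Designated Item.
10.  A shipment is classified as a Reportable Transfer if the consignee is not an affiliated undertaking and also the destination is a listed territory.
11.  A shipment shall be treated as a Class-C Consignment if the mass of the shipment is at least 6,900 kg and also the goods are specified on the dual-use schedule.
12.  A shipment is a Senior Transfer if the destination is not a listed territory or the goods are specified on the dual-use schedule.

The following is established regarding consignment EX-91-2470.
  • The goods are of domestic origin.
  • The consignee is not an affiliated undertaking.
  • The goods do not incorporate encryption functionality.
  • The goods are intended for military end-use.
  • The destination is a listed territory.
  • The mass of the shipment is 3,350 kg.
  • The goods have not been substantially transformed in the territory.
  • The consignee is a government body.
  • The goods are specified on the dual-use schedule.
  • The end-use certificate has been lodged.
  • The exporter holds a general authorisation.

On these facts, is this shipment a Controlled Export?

paragraph 11 — Class-C Consignment: [mass of the shipment: 3,350 kg ≥ 6,900 kg? no] AND [the goods are specified on the dual-use schedule? yes] → not satisfied.
paragraph 8 — Assessable Good: [the goods are specified on the dual-use schedule? yes] AND [the end-use certificate has been lodged? yes] → satisfied.
paragraph 3 — Restricted Export: [the goods incorporate encryption functionality? no] AND [the exporter holds a general authorisation? yes] → not satisfied.
paragraph 7 — Tier I Article: [Class-C Consignment (paragraph 11)? no] OR [Assessable Good (paragraph 8)? yes] OR [Restricted Export (paragraph 3)? no] → satisfied.
paragraph 1 — Class-F Consignment: [the goods are of domestic origin? yes] AND [the destination is a listed territory? yes] AND [the consignee is a government body? yes] → satisfied.
paragraph 4 — Designated Item: [the end-use certificate has been lodged? yes] OR [the goods are specified on the dual-use schedule? yes] → satisfied.
paragraph 9 — Protected Item: Tier I Article (paragraph 7)? yes; Class-F Consignment (paragraph 1)? yes; not a Designated Item (paragraph 4)? no — 2 of 3 hold (need ≥2) → satisfied.
paragraph 12 — Senior Transfer: [the destination is not a listed territory? no] OR [the goods are specified on the dual-use schedule? yes] → satisfied.
paragraph 10 — Reportable Transfer: [the consignee is not an affiliated undertaking? yes] AND [the destination is a listed territory? yes] → satisfied.
paragraph 2 — Controlled Transfer: [Senior Transfer (paragraph 12)? yes] AND [Reportable Transfer (paragraph 10)? yes] → satisfied.
paragraph 6 — Controlled Export: not a Protected Item (paragraph 9)? no; Controlled Transfer (paragraph 2)? yes; no end-use certificate has been lodged? no — 1 of 3 hold (need ≥2) → not satisfied.

No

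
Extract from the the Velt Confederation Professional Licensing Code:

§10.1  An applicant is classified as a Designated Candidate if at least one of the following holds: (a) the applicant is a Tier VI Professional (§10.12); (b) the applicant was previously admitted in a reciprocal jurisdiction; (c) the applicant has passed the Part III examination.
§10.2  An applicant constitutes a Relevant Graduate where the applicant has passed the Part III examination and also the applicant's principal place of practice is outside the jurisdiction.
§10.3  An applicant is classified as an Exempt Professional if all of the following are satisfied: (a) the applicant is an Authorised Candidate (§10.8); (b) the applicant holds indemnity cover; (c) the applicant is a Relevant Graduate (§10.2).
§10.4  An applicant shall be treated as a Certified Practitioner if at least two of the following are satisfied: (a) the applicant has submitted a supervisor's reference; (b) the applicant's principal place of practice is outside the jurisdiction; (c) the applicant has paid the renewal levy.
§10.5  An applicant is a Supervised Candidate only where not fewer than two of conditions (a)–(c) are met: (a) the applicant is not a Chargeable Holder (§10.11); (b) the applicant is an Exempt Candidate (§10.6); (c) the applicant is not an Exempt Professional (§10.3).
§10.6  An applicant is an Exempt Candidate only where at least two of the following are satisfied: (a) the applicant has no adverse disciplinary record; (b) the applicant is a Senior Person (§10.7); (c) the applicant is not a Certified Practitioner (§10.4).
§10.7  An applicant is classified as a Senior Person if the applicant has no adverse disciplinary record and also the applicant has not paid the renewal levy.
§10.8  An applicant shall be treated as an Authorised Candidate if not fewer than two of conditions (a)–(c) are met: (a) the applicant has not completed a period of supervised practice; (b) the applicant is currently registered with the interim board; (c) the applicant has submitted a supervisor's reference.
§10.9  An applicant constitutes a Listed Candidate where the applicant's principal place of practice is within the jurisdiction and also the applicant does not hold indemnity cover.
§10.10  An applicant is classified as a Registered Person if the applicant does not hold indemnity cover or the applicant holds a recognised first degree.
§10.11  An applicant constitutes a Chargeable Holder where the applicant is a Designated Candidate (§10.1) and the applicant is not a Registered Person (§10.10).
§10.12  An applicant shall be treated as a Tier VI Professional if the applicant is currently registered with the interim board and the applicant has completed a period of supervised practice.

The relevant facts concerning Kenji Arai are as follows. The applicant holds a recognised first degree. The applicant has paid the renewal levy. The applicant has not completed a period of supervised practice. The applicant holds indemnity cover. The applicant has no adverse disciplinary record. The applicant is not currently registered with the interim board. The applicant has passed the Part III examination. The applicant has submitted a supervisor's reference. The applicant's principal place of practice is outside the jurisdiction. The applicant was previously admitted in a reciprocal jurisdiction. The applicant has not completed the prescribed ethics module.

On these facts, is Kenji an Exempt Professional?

§10.8 — Authorised Candidate: the applicant has not completed a period of supervised practice? yes; the applicant is currently registered with the interim board? no; the applicant has submitted a supervisor's reference? yes — 2 of 3 hold (need ≥2) → satisfied.
§10.2 — Relevant Graduate: [the applicant has passed the Part III examination? yes] AND [the applicant's principal place of practice is outside the jurisdiction? yes] → satisfied.
§10.3 — Exempt Professional: [Authorised Candidate (§10.8)? yes] AND [the applicant holds indemnity cover? yes] AND [Relevant Graduate (§10.2)? yes] → satisfied.

Yes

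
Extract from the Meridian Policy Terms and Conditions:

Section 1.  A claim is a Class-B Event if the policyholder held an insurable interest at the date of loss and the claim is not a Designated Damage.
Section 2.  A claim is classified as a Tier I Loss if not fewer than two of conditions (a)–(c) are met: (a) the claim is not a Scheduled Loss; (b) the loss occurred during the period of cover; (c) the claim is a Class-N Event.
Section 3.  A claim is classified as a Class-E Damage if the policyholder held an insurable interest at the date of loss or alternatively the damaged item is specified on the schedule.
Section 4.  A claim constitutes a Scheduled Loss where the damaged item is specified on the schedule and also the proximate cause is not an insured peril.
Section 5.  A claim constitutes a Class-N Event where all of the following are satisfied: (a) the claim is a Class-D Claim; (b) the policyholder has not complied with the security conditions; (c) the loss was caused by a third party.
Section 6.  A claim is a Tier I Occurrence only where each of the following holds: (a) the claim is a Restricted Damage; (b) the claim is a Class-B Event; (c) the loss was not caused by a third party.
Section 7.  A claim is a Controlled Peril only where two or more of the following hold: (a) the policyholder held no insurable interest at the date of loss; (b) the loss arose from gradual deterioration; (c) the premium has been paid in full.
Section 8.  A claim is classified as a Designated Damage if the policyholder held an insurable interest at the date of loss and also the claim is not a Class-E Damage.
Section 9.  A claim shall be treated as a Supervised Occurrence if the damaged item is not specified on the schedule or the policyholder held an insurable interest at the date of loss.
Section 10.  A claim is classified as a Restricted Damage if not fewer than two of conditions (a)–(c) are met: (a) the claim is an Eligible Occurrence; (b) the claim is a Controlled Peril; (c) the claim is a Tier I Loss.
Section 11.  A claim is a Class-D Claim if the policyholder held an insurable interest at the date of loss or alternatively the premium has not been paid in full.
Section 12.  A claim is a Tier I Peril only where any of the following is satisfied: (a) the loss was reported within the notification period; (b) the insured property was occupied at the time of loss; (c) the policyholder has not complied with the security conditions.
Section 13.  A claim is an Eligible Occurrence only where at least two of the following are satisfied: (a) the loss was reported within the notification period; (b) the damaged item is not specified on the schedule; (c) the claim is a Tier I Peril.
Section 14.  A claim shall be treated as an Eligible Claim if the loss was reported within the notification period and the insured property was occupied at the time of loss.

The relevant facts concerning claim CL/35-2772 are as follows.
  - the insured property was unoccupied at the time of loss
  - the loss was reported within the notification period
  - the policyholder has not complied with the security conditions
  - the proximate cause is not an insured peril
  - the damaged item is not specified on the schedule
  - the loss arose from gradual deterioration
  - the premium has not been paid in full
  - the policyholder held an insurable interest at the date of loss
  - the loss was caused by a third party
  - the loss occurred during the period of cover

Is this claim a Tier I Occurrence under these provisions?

No

Under section 12: the loss was reported within the notification period? yes; or the insured property was occupied at the time of loss? no; or the policyholder has not complied with the security conditions? yes. So the claim is a Tier I Peril.
Under section 13: the loss was reported within the notification period? yes; the damaged item is not specified on the schedule? yes; Tier I Peril (section 12)? yes — 3 of 3 hold (need ≥2) → satisfied.
Under section 7: the policyholder held no insurable interest at the date of loss? no; the loss arose from gradual deterioration? yes; the premium has been paid in full? no — 1 of 3 hold (need ≥2) → not satisfied.
Under section 4: the damaged item is specified on the schedule? no; and the proximate cause is not an insured peril? yes. So the claim is not a Scheduled Loss.
Under section 11: the policyholder held an insurable interest at the date of loss? yes; or the premium has not been paid in full? yes. So the claim is a Class-D Claim.
Under section 5: Class-D Claim (section 11)? yes; and the policyholder has not complied with the security conditions? yes; and the loss was caused by a third party? yes. So the claim is a Class-N Event.
Under section 2: not a Scheduled Loss (section 4)? yes; the loss occurred during the period of cover? yes; Class-N Event (section 5)? yes — 3 of 3 hold (need ≥2) → satisfied.
Under section 10: Eligible Occurrence (section 13)? yes; Controlled Peril (section 7)? no; Tier I Loss (section 2)? yes — 2 of 3 hold (need ≥2) → satisfied.
Under section 3: the policyholder held an insurable interest at the date of loss? yes; or the damaged item is specified on the schedule? no. So the claim is a Class-E Damage.
Under section 8: the policyholder held an insurable interest at the date of loss? yes; and not a Class-E Damage (section 3)? no. So the claim is not a Designated Damage.
Under section 1: the policyholder held an insurable interest at the date of loss? yes; and not a Designated Damage (section 8)? yes. So the claim is a Class-B Event.
Under section 6: Restricted Damage (section 10)? yes; and Class-B Event (section 1)? yes; and the loss was not caused by a third party? no. So the claim is not a Tier I Occurrence.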